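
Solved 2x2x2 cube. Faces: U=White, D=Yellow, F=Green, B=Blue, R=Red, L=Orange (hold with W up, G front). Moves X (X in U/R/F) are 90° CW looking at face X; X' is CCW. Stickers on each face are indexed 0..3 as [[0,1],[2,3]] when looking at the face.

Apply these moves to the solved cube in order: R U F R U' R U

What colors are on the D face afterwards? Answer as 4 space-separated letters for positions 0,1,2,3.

After move 1 (R): R=RRRR U=WGWG F=GYGY D=YBYB B=WBWB
After move 2 (U): U=WWGG F=RRGY R=WBRR B=OOWB L=GYOO
After move 3 (F): F=GRYR U=WWOY R=GBGR D=RWYB L=GYOB
After move 4 (R): R=GGRB U=WROR F=GWYB D=RWYO B=YOWB
After move 5 (U'): U=RRWO F=GYYB R=GWRB B=GGWB L=YOOB
After move 6 (R): R=RGBW U=RYWB F=GWYO D=RWYG B=OGRB
After move 7 (U): U=WRBY F=RGYO R=OGBW B=YORB L=GWOB
Query: D face = RWYG

Answer: R W Y G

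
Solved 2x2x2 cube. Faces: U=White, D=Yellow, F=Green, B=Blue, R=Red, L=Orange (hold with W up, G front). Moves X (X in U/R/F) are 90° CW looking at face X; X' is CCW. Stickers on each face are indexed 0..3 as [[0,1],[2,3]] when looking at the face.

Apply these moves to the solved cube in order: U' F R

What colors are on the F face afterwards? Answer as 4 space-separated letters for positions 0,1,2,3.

Answer: G G G Y

Derivation:
After move 1 (U'): U=WWWW F=OOGG R=GGRR B=RRBB L=BBOO
After move 2 (F): F=GOGO U=WWOB R=WGWR D=RGYY L=BYOY
After move 3 (R): R=WWRG U=WOOO F=GGGY D=RBYR B=BRWB
Query: F face = GGGY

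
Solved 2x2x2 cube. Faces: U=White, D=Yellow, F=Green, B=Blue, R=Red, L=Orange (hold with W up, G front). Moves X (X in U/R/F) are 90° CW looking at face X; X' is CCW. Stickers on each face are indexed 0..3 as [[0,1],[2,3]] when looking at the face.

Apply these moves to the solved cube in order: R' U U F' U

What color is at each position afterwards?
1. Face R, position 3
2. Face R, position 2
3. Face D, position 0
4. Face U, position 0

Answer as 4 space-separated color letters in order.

Answer: R Y R O

Derivation:
After move 1 (R'): R=RRRR U=WBWB F=GWGW D=YGYG B=YBYB
After move 2 (U): U=WWBB F=RRGW R=YBRR B=OOYB L=GWOO
After move 3 (U): U=BWBW F=YBGW R=OORR B=GWYB L=RROO
After move 4 (F'): F=BWYG U=BWOR R=GOYR D=ROYG L=RWOB
After move 5 (U): U=OBRW F=GOYG R=GWYR B=RWYB L=BWOB
Query 1: R[3] = R
Query 2: R[2] = Y
Query 3: D[0] = R
Query 4: U[0] = O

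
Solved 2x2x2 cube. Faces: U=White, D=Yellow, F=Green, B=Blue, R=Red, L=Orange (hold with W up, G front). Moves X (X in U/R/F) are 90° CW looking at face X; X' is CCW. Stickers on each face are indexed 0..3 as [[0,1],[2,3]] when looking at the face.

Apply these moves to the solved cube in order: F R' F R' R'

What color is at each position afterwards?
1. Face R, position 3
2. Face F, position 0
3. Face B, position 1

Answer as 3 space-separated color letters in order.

After move 1 (F): F=GGGG U=WWOO R=WRWR D=RRYY L=OYOY
After move 2 (R'): R=RRWW U=WBOB F=GWGO D=RGYG B=YBRB
After move 3 (F): F=GGOW U=WBYY R=ORBW D=WRYG L=OROG
After move 4 (R'): R=RWOB U=WRYY F=GBOY D=WGYW B=GBRB
After move 5 (R'): R=WBRO U=WRYG F=GROY D=WBYY B=WBGB
Query 1: R[3] = O
Query 2: F[0] = G
Query 3: B[1] = B

Answer: O G B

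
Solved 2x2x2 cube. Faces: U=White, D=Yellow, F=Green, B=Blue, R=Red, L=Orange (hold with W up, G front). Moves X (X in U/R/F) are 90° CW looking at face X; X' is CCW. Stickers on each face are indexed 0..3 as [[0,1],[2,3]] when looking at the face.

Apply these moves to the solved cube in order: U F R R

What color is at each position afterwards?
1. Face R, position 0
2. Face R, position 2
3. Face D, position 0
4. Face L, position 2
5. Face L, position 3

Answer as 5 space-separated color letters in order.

After move 1 (U): U=WWWW F=RRGG R=BBRR B=OOBB L=GGOO
After move 2 (F): F=GRGR U=WWOG R=WBWR D=RBYY L=GYOY
After move 3 (R): R=WWRB U=WROR F=GBGY D=RBYO B=GOWB
After move 4 (R): R=RWBW U=WBOY F=GBGO D=RWYG B=RORB
Query 1: R[0] = R
Query 2: R[2] = B
Query 3: D[0] = R
Query 4: L[2] = O
Query 5: L[3] = Y

Answer: R B R O Y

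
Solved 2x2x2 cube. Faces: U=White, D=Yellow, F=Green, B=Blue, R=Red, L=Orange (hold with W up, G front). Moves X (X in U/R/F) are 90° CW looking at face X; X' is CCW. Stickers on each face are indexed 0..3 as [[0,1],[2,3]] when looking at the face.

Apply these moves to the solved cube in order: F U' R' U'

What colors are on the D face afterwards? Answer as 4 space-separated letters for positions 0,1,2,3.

Answer: R Y Y G

Derivation:
After move 1 (F): F=GGGG U=WWOO R=WRWR D=RRYY L=OYOY
After move 2 (U'): U=WOWO F=OYGG R=GGWR B=WRBB L=BBOY
After move 3 (R'): R=GRGW U=WBWW F=OOGO D=RYYG B=YRRB
After move 4 (U'): U=BWWW F=BBGO R=OOGW B=GRRB L=YROY
Query: D face = RYYG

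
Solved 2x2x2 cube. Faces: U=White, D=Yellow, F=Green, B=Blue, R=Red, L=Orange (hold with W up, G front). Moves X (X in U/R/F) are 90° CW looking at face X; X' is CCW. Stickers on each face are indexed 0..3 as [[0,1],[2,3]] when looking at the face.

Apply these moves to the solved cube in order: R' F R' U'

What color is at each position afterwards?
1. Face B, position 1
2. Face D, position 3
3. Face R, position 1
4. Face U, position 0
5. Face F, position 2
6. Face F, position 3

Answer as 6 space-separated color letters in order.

After move 1 (R'): R=RRRR U=WBWB F=GWGW D=YGYG B=YBYB
After move 2 (F): F=GGWW U=WBOO R=WRBR D=RRYG L=OYOG
After move 3 (R'): R=RRWB U=WYOY F=GBWO D=RGYW B=GBRB
After move 4 (U'): U=YYWO F=OYWO R=GBWB B=RRRB L=GBOG
Query 1: B[1] = R
Query 2: D[3] = W
Query 3: R[1] = B
Query 4: U[0] = Y
Query 5: F[2] = W
Query 6: F[3] = O

Answer: R W B Y W O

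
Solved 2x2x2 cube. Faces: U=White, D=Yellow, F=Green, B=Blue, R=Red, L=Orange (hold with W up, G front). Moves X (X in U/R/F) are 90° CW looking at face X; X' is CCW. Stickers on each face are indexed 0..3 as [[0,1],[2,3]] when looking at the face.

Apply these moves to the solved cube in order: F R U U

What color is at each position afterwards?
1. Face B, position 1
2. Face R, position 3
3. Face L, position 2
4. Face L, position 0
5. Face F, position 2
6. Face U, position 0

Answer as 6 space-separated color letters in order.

Answer: R R O W G G

Derivation:
After move 1 (F): F=GGGG U=WWOO R=WRWR D=RRYY L=OYOY
After move 2 (R): R=WWRR U=WGOG F=GRGY D=RBYB B=OBWB
After move 3 (U): U=OWGG F=WWGY R=OBRR B=OYWB L=GROY
After move 4 (U): U=GOGW F=OBGY R=OYRR B=GRWB L=WWOY
Query 1: B[1] = R
Query 2: R[3] = R
Query 3: L[2] = O
Query 4: L[0] = W
Query 5: F[2] = G
Query 6: U[0] = G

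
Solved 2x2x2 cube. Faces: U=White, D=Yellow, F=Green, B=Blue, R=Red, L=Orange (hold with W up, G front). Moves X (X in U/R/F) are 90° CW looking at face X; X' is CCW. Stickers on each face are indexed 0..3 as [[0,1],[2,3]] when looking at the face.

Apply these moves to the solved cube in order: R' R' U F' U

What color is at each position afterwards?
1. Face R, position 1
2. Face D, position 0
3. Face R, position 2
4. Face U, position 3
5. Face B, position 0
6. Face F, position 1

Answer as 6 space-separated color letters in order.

After move 1 (R'): R=RRRR U=WBWB F=GWGW D=YGYG B=YBYB
After move 2 (R'): R=RRRR U=WYWY F=GBGB D=YWYW B=GBGB
After move 3 (U): U=WWYY F=RRGB R=GBRR B=OOGB L=GBOO
After move 4 (F'): F=RBRG U=WWGR R=WBYR D=BOYW L=GYOY
After move 5 (U): U=GWRW F=WBRG R=OOYR B=GYGB L=RBOY
Query 1: R[1] = O
Query 2: D[0] = B
Query 3: R[2] = Y
Query 4: U[3] = W
Query 5: B[0] = G
Query 6: F[1] = B

Answer: O B Y W G B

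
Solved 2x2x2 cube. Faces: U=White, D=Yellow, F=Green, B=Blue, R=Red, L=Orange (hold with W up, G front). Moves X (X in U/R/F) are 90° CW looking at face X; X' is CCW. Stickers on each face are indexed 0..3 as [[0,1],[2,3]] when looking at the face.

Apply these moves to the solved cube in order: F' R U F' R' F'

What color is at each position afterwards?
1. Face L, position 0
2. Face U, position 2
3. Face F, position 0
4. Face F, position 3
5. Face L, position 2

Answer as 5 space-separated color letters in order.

Answer: G B W Y O

Derivation:
After move 1 (F'): F=GGGG U=WWRR R=YRYR D=OOYY L=OWOW
After move 2 (R): R=YYRR U=WGRG F=GOGY D=OBYB B=RBWB
After move 3 (U): U=RWGG F=YYGY R=RBRR B=OWWB L=GOOW
After move 4 (F'): F=YYYG U=RWRR R=BBOR D=OWYB L=GGOG
After move 5 (R'): R=BRBO U=RWRO F=YWYR D=OYYG B=BWWB
After move 6 (F'): F=WRYY U=RWBB R=YROO D=GGYG L=GOOR
Query 1: L[0] = G
Query 2: U[2] = B
Query 3: F[0] = W
Query 4: F[3] = Y
Query 5: L[2] = O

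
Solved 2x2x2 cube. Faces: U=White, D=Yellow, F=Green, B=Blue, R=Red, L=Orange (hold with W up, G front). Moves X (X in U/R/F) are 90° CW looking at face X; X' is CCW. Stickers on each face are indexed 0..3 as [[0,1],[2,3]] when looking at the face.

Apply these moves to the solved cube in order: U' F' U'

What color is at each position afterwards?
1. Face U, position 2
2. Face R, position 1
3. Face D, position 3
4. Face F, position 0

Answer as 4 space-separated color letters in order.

After move 1 (U'): U=WWWW F=OOGG R=GGRR B=RRBB L=BBOO
After move 2 (F'): F=OGOG U=WWGR R=YGYR D=BOYY L=BWOW
After move 3 (U'): U=WRWG F=BWOG R=OGYR B=YGBB L=RROW
Query 1: U[2] = W
Query 2: R[1] = G
Query 3: D[3] = Y
Query 4: F[0] = B

Answer: W G Y B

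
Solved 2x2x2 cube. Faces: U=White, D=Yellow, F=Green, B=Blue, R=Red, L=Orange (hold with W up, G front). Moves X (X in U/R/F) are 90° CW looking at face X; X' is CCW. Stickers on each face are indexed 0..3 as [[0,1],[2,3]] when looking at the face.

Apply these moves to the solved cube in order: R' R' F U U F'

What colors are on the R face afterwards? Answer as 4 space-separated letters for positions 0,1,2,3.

Answer: R Y R R

Derivation:
After move 1 (R'): R=RRRR U=WBWB F=GWGW D=YGYG B=YBYB
After move 2 (R'): R=RRRR U=WYWY F=GBGB D=YWYW B=GBGB
After move 3 (F): F=GGBB U=WYOO R=WRYR D=RRYW L=OYOW
After move 4 (U): U=OWOY F=WRBB R=GBYR B=OYGB L=GGOW
After move 5 (U): U=OOYW F=GBBB R=OYYR B=GGGB L=WROW
After move 6 (F'): F=BBGB U=OOOY R=RYRR D=RWYW L=WWOY
Query: R face = RYRR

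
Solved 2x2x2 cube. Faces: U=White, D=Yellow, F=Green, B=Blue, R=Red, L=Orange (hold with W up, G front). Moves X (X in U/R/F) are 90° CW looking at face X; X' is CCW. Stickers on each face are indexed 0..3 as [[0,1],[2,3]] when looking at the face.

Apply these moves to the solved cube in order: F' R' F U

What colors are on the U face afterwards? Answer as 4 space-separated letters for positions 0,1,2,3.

Answer: W W W B

Derivation:
After move 1 (F'): F=GGGG U=WWRR R=YRYR D=OOYY L=OWOW
After move 2 (R'): R=RRYY U=WBRB F=GWGR D=OGYG B=YBOB
After move 3 (F): F=GGRW U=WBWW R=RRBY D=YRYG L=OOOG
After move 4 (U): U=WWWB F=RRRW R=YBBY B=OOOB L=GGOG
Query: U face = WWWB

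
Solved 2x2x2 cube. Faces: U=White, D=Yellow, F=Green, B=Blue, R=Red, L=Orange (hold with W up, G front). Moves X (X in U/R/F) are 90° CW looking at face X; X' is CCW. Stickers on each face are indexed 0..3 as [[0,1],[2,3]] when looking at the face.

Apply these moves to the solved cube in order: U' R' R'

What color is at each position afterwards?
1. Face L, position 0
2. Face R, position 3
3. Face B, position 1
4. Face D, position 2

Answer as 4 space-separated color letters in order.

Answer: B G R Y

Derivation:
After move 1 (U'): U=WWWW F=OOGG R=GGRR B=RRBB L=BBOO
After move 2 (R'): R=GRGR U=WBWR F=OWGW D=YOYG B=YRYB
After move 3 (R'): R=RRGG U=WYWY F=OBGR D=YWYW B=GROB
Query 1: L[0] = B
Query 2: R[3] = G
Query 3: B[1] = R
Query 4: D[2] = Y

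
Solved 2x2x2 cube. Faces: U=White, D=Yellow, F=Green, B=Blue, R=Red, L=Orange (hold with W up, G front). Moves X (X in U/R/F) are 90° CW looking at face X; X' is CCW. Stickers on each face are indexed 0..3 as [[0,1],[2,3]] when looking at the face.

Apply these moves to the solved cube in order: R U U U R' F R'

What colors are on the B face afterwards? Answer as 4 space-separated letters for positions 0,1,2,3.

Answer: Y R Y B

Derivation:
After move 1 (R): R=RRRR U=WGWG F=GYGY D=YBYB B=WBWB
After move 2 (U): U=WWGG F=RRGY R=WBRR B=OOWB L=GYOO
After move 3 (U): U=GWGW F=WBGY R=OORR B=GYWB L=RROO
After move 4 (U): U=GGWW F=OOGY R=GYRR B=RRWB L=WBOO
After move 5 (R'): R=YRGR U=GWWR F=OGGW D=YOYY B=BRBB
After move 6 (F): F=GOWG U=GWOB R=WRRR D=GYYY L=WYOO
After move 7 (R'): R=RRWR U=GBOB F=GWWB D=GOYG B=YRYB
Query: B face = YRYB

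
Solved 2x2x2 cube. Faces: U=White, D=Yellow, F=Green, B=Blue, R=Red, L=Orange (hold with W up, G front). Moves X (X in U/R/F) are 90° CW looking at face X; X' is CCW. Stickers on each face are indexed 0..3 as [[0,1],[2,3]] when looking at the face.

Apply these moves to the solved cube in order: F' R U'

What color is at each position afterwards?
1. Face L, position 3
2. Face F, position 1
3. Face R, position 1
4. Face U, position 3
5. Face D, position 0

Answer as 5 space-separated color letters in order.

After move 1 (F'): F=GGGG U=WWRR R=YRYR D=OOYY L=OWOW
After move 2 (R): R=YYRR U=WGRG F=GOGY D=OBYB B=RBWB
After move 3 (U'): U=GGWR F=OWGY R=GORR B=YYWB L=RBOW
Query 1: L[3] = W
Query 2: F[1] = W
Query 3: R[1] = O
Query 4: U[3] = R
Query 5: D[0] = O

Answer: W W O R O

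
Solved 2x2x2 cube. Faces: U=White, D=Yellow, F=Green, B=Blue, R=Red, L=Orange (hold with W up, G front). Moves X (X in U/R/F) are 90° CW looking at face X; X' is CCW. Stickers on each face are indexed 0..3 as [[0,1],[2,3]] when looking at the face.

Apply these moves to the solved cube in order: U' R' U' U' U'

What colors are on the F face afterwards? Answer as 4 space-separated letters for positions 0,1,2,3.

After move 1 (U'): U=WWWW F=OOGG R=GGRR B=RRBB L=BBOO
After move 2 (R'): R=GRGR U=WBWR F=OWGW D=YOYG B=YRYB
After move 3 (U'): U=BRWW F=BBGW R=OWGR B=GRYB L=YROO
After move 4 (U'): U=RWBW F=YRGW R=BBGR B=OWYB L=GROO
After move 5 (U'): U=WWRB F=GRGW R=YRGR B=BBYB L=OWOO
Query: F face = GRGW

Answer: G R G W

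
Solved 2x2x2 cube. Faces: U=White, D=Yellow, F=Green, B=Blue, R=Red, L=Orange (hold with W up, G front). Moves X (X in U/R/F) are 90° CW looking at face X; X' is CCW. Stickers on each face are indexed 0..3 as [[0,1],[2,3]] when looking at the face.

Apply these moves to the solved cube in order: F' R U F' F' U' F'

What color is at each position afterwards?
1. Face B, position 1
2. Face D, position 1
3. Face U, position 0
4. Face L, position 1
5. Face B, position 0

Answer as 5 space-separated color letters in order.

Answer: B R W B W

Derivation:
After move 1 (F'): F=GGGG U=WWRR R=YRYR D=OOYY L=OWOW
After move 2 (R): R=YYRR U=WGRG F=GOGY D=OBYB B=RBWB
After move 3 (U): U=RWGG F=YYGY R=RBRR B=OWWB L=GOOW
After move 4 (F'): F=YYYG U=RWRR R=BBOR D=OWYB L=GGOG
After move 5 (F'): F=YGYY U=RWBO R=WBOR D=GGYB L=GROR
After move 6 (U'): U=WORB F=GRYY R=YGOR B=WBWB L=OWOR
After move 7 (F'): F=RYGY U=WOYO R=GGGR D=WRYB L=OBOR
Query 1: B[1] = B
Query 2: D[1] = R
Query 3: U[0] = W
Query 4: L[1] = B
Query 5: B[0] = W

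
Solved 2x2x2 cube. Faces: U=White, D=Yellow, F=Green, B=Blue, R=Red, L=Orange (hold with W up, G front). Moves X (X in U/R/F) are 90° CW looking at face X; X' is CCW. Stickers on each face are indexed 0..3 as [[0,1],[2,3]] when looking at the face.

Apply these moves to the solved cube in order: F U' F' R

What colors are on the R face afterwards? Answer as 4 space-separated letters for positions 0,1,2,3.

After move 1 (F): F=GGGG U=WWOO R=WRWR D=RRYY L=OYOY
After move 2 (U'): U=WOWO F=OYGG R=GGWR B=WRBB L=BBOY
After move 3 (F'): F=YGOG U=WOGW R=RGRR D=BYYY L=BOOW
After move 4 (R): R=RRRG U=WGGG F=YYOY D=BBYW B=WROB
Query: R face = RRRG

Answer: R R R G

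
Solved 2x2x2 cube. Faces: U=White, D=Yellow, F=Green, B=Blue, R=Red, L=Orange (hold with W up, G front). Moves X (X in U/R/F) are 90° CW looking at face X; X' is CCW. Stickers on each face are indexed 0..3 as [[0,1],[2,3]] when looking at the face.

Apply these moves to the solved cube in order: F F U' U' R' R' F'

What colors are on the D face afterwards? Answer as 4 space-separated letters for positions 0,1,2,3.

Answer: R R Y W

Derivation:
After move 1 (F): F=GGGG U=WWOO R=WRWR D=RRYY L=OYOY
After move 2 (F): F=GGGG U=WWYY R=OROR D=WWYY L=OROR
After move 3 (U'): U=WYWY F=ORGG R=GGOR B=ORBB L=BBOR
After move 4 (U'): U=YYWW F=BBGG R=OROR B=GGBB L=OROR
After move 5 (R'): R=RROO U=YBWG F=BYGW D=WBYG B=YGWB
After move 6 (R'): R=RORO U=YWWY F=BBGG D=WYYW B=GGBB
After move 7 (F'): F=BGBG U=YWRR R=YOWO D=RRYW L=OYOW
Query: D face = RRYW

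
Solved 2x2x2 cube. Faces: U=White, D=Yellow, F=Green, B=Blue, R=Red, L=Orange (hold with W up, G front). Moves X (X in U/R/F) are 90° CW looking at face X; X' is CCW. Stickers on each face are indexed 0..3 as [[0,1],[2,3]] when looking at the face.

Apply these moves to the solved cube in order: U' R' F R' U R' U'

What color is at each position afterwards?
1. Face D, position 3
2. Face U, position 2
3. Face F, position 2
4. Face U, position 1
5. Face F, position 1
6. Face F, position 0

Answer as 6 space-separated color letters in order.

After move 1 (U'): U=WWWW F=OOGG R=GGRR B=RRBB L=BBOO
After move 2 (R'): R=GRGR U=WBWR F=OWGW D=YOYG B=YRYB
After move 3 (F): F=GOWW U=WBOB R=WRRR D=GGYG L=BYOO
After move 4 (R'): R=RRWR U=WYOY F=GBWB D=GOYW B=GRGB
After move 5 (U): U=OWYY F=RRWB R=GRWR B=BYGB L=GBOO
After move 6 (R'): R=RRGW U=OGYB F=RWWY D=GRYB B=WYOB
After move 7 (U'): U=GBOY F=GBWY R=RWGW B=RROB L=WYOO
Query 1: D[3] = B
Query 2: U[2] = O
Query 3: F[2] = W
Query 4: U[1] = B
Query 5: F[1] = B
Query 6: F[0] = G

Answer: B O W B B G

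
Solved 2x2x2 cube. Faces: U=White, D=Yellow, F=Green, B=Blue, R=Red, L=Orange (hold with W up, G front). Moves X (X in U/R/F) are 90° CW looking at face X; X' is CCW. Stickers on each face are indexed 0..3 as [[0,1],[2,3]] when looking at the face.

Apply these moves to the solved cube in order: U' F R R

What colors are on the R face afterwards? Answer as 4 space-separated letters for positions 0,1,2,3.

Answer: R W G W

Derivation:
After move 1 (U'): U=WWWW F=OOGG R=GGRR B=RRBB L=BBOO
After move 2 (F): F=GOGO U=WWOB R=WGWR D=RGYY L=BYOY
After move 3 (R): R=WWRG U=WOOO F=GGGY D=RBYR B=BRWB
After move 4 (R): R=RWGW U=WGOY F=GBGR D=RWYB B=OROB
Query: R face = RWGW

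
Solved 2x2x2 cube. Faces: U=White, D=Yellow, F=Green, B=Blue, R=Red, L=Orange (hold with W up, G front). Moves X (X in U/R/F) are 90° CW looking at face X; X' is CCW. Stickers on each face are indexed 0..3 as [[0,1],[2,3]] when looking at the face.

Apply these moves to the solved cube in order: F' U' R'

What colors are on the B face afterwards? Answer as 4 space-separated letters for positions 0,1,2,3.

After move 1 (F'): F=GGGG U=WWRR R=YRYR D=OOYY L=OWOW
After move 2 (U'): U=WRWR F=OWGG R=GGYR B=YRBB L=BBOW
After move 3 (R'): R=GRGY U=WBWY F=ORGR D=OWYG B=YROB
Query: B face = YROB

Answer: Y R O B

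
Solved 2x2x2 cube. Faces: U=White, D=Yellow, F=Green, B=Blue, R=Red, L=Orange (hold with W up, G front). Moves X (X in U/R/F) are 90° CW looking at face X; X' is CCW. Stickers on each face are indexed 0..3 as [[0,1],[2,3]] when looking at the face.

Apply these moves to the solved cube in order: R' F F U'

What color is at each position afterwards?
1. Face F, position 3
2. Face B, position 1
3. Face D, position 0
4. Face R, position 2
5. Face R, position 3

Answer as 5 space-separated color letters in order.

After move 1 (R'): R=RRRR U=WBWB F=GWGW D=YGYG B=YBYB
After move 2 (F): F=GGWW U=WBOO R=WRBR D=RRYG L=OYOG
After move 3 (F): F=WGWG U=WBGY R=OROR D=BWYG L=OROR
After move 4 (U'): U=BYWG F=ORWG R=WGOR B=ORYB L=YBOR
Query 1: F[3] = G
Query 2: B[1] = R
Query 3: D[0] = B
Query 4: R[2] = O
Query 5: R[3] = R

Answer: G R B O R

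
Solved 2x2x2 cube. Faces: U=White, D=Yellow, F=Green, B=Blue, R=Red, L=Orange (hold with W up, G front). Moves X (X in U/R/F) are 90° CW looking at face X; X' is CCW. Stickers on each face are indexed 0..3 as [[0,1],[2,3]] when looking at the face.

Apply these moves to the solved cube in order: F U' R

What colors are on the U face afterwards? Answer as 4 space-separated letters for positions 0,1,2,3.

After move 1 (F): F=GGGG U=WWOO R=WRWR D=RRYY L=OYOY
After move 2 (U'): U=WOWO F=OYGG R=GGWR B=WRBB L=BBOY
After move 3 (R): R=WGRG U=WYWG F=ORGY D=RBYW B=OROB
Query: U face = WYWG

Answer: W Y W G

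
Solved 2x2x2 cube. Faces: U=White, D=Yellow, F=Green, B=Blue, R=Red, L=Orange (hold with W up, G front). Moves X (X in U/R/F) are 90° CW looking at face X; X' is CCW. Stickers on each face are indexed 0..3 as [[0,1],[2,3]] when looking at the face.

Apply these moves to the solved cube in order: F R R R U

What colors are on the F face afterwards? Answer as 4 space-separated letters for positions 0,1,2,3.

Answer: R R G O

Derivation:
After move 1 (F): F=GGGG U=WWOO R=WRWR D=RRYY L=OYOY
After move 2 (R): R=WWRR U=WGOG F=GRGY D=RBYB B=OBWB
After move 3 (R): R=RWRW U=WROY F=GBGB D=RWYO B=GBGB
After move 4 (R): R=RRWW U=WBOB F=GWGO D=RGYG B=YBRB
After move 5 (U): U=OWBB F=RRGO R=YBWW B=OYRB L=GWOY
Query: F face = RRGO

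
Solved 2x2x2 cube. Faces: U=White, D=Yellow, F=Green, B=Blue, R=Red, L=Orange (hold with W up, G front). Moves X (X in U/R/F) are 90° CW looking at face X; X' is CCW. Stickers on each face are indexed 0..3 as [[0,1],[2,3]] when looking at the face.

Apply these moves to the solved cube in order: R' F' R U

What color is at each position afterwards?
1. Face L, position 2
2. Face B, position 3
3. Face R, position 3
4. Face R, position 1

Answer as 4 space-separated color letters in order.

After move 1 (R'): R=RRRR U=WBWB F=GWGW D=YGYG B=YBYB
After move 2 (F'): F=WWGG U=WBRR R=GRYR D=OOYG L=OBOW
After move 3 (R): R=YGRR U=WWRG F=WOGG D=OYYY B=RBBB
After move 4 (U): U=RWGW F=YGGG R=RBRR B=OBBB L=WOOW
Query 1: L[2] = O
Query 2: B[3] = B
Query 3: R[3] = R
Query 4: R[1] = B

Answer: O B R B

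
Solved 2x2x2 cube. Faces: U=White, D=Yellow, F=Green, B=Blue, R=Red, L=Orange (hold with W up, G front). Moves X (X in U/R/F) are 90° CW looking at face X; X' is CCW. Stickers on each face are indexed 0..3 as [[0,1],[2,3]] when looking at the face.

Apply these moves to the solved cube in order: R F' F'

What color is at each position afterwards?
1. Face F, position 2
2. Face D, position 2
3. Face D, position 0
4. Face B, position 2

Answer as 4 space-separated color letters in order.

After move 1 (R): R=RRRR U=WGWG F=GYGY D=YBYB B=WBWB
After move 2 (F'): F=YYGG U=WGRR R=BRYR D=OOYB L=OGOW
After move 3 (F'): F=YGYG U=WGBY R=OROR D=GWYB L=OROR
Query 1: F[2] = Y
Query 2: D[2] = Y
Query 3: D[0] = G
Query 4: B[2] = W

Answer: Y Y G W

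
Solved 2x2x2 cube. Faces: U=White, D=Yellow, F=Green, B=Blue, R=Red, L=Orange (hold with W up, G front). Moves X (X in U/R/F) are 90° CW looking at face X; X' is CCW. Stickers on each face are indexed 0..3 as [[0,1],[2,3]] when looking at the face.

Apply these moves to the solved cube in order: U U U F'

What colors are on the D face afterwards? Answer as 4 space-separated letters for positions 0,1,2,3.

Answer: B O Y Y

Derivation:
After move 1 (U): U=WWWW F=RRGG R=BBRR B=OOBB L=GGOO
After move 2 (U): U=WWWW F=BBGG R=OORR B=GGBB L=RROO
After move 3 (U): U=WWWW F=OOGG R=GGRR B=RRBB L=BBOO
After move 4 (F'): F=OGOG U=WWGR R=YGYR D=BOYY L=BWOW
Query: D face = BOYY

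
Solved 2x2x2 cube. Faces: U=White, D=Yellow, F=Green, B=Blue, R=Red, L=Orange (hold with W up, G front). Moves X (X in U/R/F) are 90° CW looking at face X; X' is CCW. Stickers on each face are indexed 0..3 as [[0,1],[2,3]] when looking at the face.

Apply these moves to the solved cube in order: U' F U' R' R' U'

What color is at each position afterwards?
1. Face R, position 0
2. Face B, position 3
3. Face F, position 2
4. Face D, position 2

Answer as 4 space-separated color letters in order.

Answer: B B G Y

Derivation:
After move 1 (U'): U=WWWW F=OOGG R=GGRR B=RRBB L=BBOO
After move 2 (F): F=GOGO U=WWOB R=WGWR D=RGYY L=BYOY
After move 3 (U'): U=WBWO F=BYGO R=GOWR B=WGBB L=RROY
After move 4 (R'): R=ORGW U=WBWW F=BBGO D=RYYO B=YGGB
After move 5 (R'): R=RWOG U=WGWY F=BBGW D=RBYO B=OGYB
After move 6 (U'): U=GYWW F=RRGW R=BBOG B=RWYB L=OGOY
Query 1: R[0] = B
Query 2: B[3] = B
Query 3: F[2] = G
Query 4: D[2] = Y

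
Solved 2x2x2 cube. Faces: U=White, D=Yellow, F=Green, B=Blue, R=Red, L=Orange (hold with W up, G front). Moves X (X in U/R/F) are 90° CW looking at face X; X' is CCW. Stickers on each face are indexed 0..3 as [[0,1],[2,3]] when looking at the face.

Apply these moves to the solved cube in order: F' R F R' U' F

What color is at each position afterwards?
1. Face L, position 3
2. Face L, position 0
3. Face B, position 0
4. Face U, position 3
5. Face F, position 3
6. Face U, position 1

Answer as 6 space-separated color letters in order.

After move 1 (F'): F=GGGG U=WWRR R=YRYR D=OOYY L=OWOW
After move 2 (R): R=YYRR U=WGRG F=GOGY D=OBYB B=RBWB
After move 3 (F): F=GGYO U=WGWW R=RYGR D=RYYB L=OOOB
After move 4 (R'): R=YRRG U=WWWR F=GGYW D=RGYO B=BBYB
After move 5 (U'): U=WRWW F=OOYW R=GGRG B=YRYB L=BBOB
After move 6 (F): F=YOWO U=WRBB R=WGWG D=RGYO L=BROG
Query 1: L[3] = G
Query 2: L[0] = B
Query 3: B[0] = Y
Query 4: U[3] = B
Query 5: F[3] = O
Query 6: U[1] = R

Answer: G B Y B O R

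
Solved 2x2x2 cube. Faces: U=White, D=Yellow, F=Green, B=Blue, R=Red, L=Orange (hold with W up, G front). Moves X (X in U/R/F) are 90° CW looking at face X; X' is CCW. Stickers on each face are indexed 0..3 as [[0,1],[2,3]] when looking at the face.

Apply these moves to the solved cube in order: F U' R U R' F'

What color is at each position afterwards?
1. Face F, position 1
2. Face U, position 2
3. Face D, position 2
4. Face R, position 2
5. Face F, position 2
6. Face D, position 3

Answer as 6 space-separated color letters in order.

After move 1 (F): F=GGGG U=WWOO R=WRWR D=RRYY L=OYOY
After move 2 (U'): U=WOWO F=OYGG R=GGWR B=WRBB L=BBOY
After move 3 (R): R=WGRG U=WYWG F=ORGY D=RBYW B=OROB
After move 4 (U): U=WWGY F=WGGY R=ORRG B=BBOB L=OROY
After move 5 (R'): R=RGOR U=WOGB F=WWGY D=RGYY B=WBBB
After move 6 (F'): F=WYWG U=WORO R=GGRR D=RYYY L=OBOG
Query 1: F[1] = Y
Query 2: U[2] = R
Query 3: D[2] = Y
Query 4: R[2] = R
Query 5: F[2] = W
Query 6: D[3] = Y

Answer: Y R Y R W Y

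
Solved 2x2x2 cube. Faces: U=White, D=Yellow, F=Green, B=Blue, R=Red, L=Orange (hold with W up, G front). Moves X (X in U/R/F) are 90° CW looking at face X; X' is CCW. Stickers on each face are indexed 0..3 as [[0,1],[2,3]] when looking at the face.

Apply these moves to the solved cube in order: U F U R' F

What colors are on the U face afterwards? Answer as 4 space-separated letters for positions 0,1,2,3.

After move 1 (U): U=WWWW F=RRGG R=BBRR B=OOBB L=GGOO
After move 2 (F): F=GRGR U=WWOG R=WBWR D=RBYY L=GYOY
After move 3 (U): U=OWGW F=WBGR R=OOWR B=GYBB L=GROY
After move 4 (R'): R=OROW U=OBGG F=WWGW D=RBYR B=YYBB
After move 5 (F): F=GWWW U=OBYR R=GRGW D=OOYR L=GROB
Query: U face = OBYR

Answer: O B Y R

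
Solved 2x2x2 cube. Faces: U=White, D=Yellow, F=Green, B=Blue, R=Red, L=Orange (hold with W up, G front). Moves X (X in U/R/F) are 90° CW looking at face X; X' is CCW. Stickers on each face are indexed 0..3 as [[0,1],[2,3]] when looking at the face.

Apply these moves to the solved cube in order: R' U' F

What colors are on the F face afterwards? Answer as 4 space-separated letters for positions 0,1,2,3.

After move 1 (R'): R=RRRR U=WBWB F=GWGW D=YGYG B=YBYB
After move 2 (U'): U=BBWW F=OOGW R=GWRR B=RRYB L=YBOO
After move 3 (F): F=GOWO U=BBOB R=WWWR D=RGYG L=YYOG
Query: F face = GOWO

Answer: G O W O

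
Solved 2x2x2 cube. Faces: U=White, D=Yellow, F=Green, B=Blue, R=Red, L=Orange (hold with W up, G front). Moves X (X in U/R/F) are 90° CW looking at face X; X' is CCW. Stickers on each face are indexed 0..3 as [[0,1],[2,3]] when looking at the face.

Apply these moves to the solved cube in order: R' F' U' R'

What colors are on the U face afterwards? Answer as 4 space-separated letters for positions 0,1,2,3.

After move 1 (R'): R=RRRR U=WBWB F=GWGW D=YGYG B=YBYB
After move 2 (F'): F=WWGG U=WBRR R=GRYR D=OOYG L=OBOW
After move 3 (U'): U=BRWR F=OBGG R=WWYR B=GRYB L=YBOW
After move 4 (R'): R=WRWY U=BYWG F=ORGR D=OBYG B=GROB
Query: U face = BYWG

Answer: B Y W G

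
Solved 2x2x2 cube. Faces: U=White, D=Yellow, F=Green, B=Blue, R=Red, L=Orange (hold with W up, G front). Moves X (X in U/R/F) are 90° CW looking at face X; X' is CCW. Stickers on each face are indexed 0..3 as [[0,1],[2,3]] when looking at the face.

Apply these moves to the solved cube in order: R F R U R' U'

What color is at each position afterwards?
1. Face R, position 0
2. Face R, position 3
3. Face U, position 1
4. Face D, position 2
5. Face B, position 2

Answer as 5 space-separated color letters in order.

Answer: G R O Y W

Derivation:
After move 1 (R): R=RRRR U=WGWG F=GYGY D=YBYB B=WBWB
After move 2 (F): F=GGYY U=WGOO R=WRGR D=RRYB L=OYOB
After move 3 (R): R=GWRR U=WGOY F=GRYB D=RWYW B=OBGB
After move 4 (U): U=OWYG F=GWYB R=OBRR B=OYGB L=GROB
After move 5 (R'): R=BROR U=OGYO F=GWYG D=RWYB B=WYWB
After move 6 (U'): U=GOOY F=GRYG R=GWOR B=BRWB L=WYOB
Query 1: R[0] = G
Query 2: R[3] = R
Query 3: U[1] = O
Query 4: D[2] = Y
Query 5: B[2] = W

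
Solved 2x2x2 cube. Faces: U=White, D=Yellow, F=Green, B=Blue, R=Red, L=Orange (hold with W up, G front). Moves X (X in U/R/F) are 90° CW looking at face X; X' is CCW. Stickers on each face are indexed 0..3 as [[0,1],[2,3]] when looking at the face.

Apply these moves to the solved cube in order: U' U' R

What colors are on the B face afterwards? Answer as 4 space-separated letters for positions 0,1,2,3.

After move 1 (U'): U=WWWW F=OOGG R=GGRR B=RRBB L=BBOO
After move 2 (U'): U=WWWW F=BBGG R=OORR B=GGBB L=RROO
After move 3 (R): R=RORO U=WBWG F=BYGY D=YBYG B=WGWB
Query: B face = WGWB

Answer: W G W B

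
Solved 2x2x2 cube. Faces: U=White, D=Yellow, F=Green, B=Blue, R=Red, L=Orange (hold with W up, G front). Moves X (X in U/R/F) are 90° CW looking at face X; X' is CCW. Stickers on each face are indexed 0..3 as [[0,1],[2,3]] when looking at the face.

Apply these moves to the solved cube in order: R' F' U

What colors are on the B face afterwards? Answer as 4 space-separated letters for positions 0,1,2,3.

After move 1 (R'): R=RRRR U=WBWB F=GWGW D=YGYG B=YBYB
After move 2 (F'): F=WWGG U=WBRR R=GRYR D=OOYG L=OBOW
After move 3 (U): U=RWRB F=GRGG R=YBYR B=OBYB L=WWOW
Query: B face = OBYB

Answer: O B Y B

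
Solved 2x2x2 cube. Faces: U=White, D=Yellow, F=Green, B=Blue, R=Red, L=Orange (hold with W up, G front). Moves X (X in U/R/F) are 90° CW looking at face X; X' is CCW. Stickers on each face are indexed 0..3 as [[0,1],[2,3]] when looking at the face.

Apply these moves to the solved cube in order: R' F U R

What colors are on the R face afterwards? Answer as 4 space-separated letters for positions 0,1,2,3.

After move 1 (R'): R=RRRR U=WBWB F=GWGW D=YGYG B=YBYB
After move 2 (F): F=GGWW U=WBOO R=WRBR D=RRYG L=OYOG
After move 3 (U): U=OWOB F=WRWW R=YBBR B=OYYB L=GGOG
After move 4 (R): R=BYRB U=OROW F=WRWG D=RYYO B=BYWB
Query: R face = BYRB

Answer: B Y R B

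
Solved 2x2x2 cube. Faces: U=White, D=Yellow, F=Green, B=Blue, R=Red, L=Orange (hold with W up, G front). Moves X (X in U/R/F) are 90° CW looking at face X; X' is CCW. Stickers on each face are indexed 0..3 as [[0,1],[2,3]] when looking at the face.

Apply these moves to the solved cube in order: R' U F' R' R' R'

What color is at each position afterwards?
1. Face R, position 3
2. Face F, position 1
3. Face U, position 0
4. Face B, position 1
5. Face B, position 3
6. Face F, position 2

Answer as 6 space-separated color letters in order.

Answer: B O W O B R

Derivation:
After move 1 (R'): R=RRRR U=WBWB F=GWGW D=YGYG B=YBYB
After move 2 (U): U=WWBB F=RRGW R=YBRR B=OOYB L=GWOO
After move 3 (F'): F=RWRG U=WWYR R=GBYR D=WOYG L=GBOB
After move 4 (R'): R=BRGY U=WYYO F=RWRR D=WWYG B=GOOB
After move 5 (R'): R=RYBG U=WOYG F=RYRO D=WWYR B=GOWB
After move 6 (R'): R=YGRB U=WWYG F=RORG D=WYYO B=ROWB
Query 1: R[3] = B
Query 2: F[1] = O
Query 3: U[0] = W
Query 4: B[1] = O
Query 5: B[3] = B
Query 6: F[2] = R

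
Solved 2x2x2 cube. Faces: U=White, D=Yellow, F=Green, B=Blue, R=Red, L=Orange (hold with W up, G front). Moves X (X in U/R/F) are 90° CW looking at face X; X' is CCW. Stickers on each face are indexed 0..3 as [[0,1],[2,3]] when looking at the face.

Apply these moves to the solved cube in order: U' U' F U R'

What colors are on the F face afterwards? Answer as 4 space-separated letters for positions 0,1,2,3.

Answer: W W G W

Derivation:
After move 1 (U'): U=WWWW F=OOGG R=GGRR B=RRBB L=BBOO
After move 2 (U'): U=WWWW F=BBGG R=OORR B=GGBB L=RROO
After move 3 (F): F=GBGB U=WWOR R=WOWR D=ROYY L=RYOY
After move 4 (U): U=OWRW F=WOGB R=GGWR B=RYBB L=GBOY
After move 5 (R'): R=GRGW U=OBRR F=WWGW D=ROYB B=YYOB
Query: F face = WWGW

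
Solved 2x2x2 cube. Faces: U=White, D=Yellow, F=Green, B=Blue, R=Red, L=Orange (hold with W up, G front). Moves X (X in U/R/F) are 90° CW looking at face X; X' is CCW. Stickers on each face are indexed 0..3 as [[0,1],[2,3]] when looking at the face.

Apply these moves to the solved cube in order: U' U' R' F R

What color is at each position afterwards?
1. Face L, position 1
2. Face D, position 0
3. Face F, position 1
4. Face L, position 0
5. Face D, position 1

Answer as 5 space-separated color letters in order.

Answer: Y O O R Y

Derivation:
After move 1 (U'): U=WWWW F=OOGG R=GGRR B=RRBB L=BBOO
After move 2 (U'): U=WWWW F=BBGG R=OORR B=GGBB L=RROO
After move 3 (R'): R=OROR U=WBWG F=BWGW D=YBYG B=YGYB
After move 4 (F): F=GBWW U=WBOR R=WRGR D=OOYG L=RYOB
After move 5 (R): R=GWRR U=WBOW F=GOWG D=OYYY B=RGBB
Query 1: L[1] = Y
Query 2: D[0] = O
Query 3: F[1] = O
Query 4: L[0] = R
Query 5: D[1] = Y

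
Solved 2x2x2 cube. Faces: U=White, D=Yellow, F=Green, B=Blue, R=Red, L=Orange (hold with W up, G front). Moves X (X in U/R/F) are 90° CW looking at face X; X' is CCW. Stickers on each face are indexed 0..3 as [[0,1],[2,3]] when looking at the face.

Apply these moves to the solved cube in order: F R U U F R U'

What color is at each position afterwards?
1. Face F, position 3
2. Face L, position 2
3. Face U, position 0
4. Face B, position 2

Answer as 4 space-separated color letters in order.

Answer: B O O O

Derivation:
After move 1 (F): F=GGGG U=WWOO R=WRWR D=RRYY L=OYOY
After move 2 (R): R=WWRR U=WGOG F=GRGY D=RBYB B=OBWB
After move 3 (U): U=OWGG F=WWGY R=OBRR B=OYWB L=GROY
After move 4 (U): U=GOGW F=OBGY R=OYRR B=GRWB L=WWOY
After move 5 (F): F=GOYB U=GOYW R=GYWR D=ROYB L=WROB
After move 6 (R): R=WGRY U=GOYB F=GOYB D=RWYG B=WROB
After move 7 (U'): U=OBGY F=WRYB R=GORY B=WGOB L=WROB
Query 1: F[3] = B
Query 2: L[2] = O
Query 3: U[0] = O
Query 4: B[2] = O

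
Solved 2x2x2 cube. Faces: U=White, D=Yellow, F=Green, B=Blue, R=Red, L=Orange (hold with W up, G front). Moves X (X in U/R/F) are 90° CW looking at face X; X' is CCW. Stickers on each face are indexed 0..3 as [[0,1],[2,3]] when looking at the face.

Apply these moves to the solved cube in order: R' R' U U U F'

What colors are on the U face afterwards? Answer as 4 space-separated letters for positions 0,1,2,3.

Answer: Y Y G R

Derivation:
After move 1 (R'): R=RRRR U=WBWB F=GWGW D=YGYG B=YBYB
After move 2 (R'): R=RRRR U=WYWY F=GBGB D=YWYW B=GBGB
After move 3 (U): U=WWYY F=RRGB R=GBRR B=OOGB L=GBOO
After move 4 (U): U=YWYW F=GBGB R=OORR B=GBGB L=RROO
After move 5 (U): U=YYWW F=OOGB R=GBRR B=RRGB L=GBOO
After move 6 (F'): F=OBOG U=YYGR R=WBYR D=BOYW L=GWOW
Query: U face = YYGR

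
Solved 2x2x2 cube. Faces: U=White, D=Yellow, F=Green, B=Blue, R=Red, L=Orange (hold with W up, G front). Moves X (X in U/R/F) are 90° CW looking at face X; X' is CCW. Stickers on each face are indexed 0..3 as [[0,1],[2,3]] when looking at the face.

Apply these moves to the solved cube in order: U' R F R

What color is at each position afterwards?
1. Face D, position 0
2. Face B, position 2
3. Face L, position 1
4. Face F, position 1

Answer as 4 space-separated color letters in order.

Answer: R O Y R

Derivation:
After move 1 (U'): U=WWWW F=OOGG R=GGRR B=RRBB L=BBOO
After move 2 (R): R=RGRG U=WOWG F=OYGY D=YBYR B=WRWB
After move 3 (F): F=GOYY U=WOOB R=WGGG D=RRYR L=BYOB
After move 4 (R): R=GWGG U=WOOY F=GRYR D=RWYW B=BROB
Query 1: D[0] = R
Query 2: B[2] = O
Query 3: L[1] = Y
Query 4: F[1] = R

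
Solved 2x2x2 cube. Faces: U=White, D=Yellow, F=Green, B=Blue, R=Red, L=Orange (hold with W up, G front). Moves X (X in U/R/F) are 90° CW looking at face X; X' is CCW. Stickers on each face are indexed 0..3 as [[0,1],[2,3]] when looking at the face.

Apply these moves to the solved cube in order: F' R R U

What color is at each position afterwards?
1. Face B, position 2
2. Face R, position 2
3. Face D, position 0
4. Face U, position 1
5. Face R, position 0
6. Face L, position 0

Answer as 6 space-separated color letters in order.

After move 1 (F'): F=GGGG U=WWRR R=YRYR D=OOYY L=OWOW
After move 2 (R): R=YYRR U=WGRG F=GOGY D=OBYB B=RBWB
After move 3 (R): R=RYRY U=WORY F=GBGB D=OWYR B=GBGB
After move 4 (U): U=RWYO F=RYGB R=GBRY B=OWGB L=GBOW
Query 1: B[2] = G
Query 2: R[2] = R
Query 3: D[0] = O
Query 4: U[1] = W
Query 5: R[0] = G
Query 6: L[0] = G

Answer: G R O W G G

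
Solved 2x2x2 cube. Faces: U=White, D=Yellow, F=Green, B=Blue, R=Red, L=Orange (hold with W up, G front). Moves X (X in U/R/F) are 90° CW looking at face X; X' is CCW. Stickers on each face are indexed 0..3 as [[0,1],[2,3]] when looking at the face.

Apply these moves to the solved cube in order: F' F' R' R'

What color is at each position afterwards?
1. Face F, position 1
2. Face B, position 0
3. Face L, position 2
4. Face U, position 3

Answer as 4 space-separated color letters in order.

After move 1 (F'): F=GGGG U=WWRR R=YRYR D=OOYY L=OWOW
After move 2 (F'): F=GGGG U=WWYY R=OROR D=WWYY L=OROR
After move 3 (R'): R=RROO U=WBYB F=GWGY D=WGYG B=YBWB
After move 4 (R'): R=RORO U=WWYY F=GBGB D=WWYY B=GBGB
Query 1: F[1] = B
Query 2: B[0] = G
Query 3: L[2] = O
Query 4: U[3] = Y

Answer: B G O Y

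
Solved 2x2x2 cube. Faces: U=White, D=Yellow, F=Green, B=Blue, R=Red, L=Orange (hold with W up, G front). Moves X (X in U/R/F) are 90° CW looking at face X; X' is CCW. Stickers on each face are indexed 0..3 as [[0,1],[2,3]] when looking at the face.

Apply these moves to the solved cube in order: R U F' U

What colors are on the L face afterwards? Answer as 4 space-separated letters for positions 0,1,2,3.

Answer: R Y O G

Derivation:
After move 1 (R): R=RRRR U=WGWG F=GYGY D=YBYB B=WBWB
After move 2 (U): U=WWGG F=RRGY R=WBRR B=OOWB L=GYOO
After move 3 (F'): F=RYRG U=WWWR R=BBYR D=YOYB L=GGOG
After move 4 (U): U=WWRW F=BBRG R=OOYR B=GGWB L=RYOG
Query: L face = RYOG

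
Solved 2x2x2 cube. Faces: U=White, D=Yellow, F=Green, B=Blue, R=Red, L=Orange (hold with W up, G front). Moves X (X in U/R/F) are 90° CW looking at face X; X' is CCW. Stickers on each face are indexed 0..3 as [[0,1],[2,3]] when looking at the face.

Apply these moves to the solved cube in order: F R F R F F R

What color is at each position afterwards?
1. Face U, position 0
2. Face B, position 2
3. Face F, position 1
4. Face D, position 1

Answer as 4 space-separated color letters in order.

After move 1 (F): F=GGGG U=WWOO R=WRWR D=RRYY L=OYOY
After move 2 (R): R=WWRR U=WGOG F=GRGY D=RBYB B=OBWB
After move 3 (F): F=GGYR U=WGYY R=OWGR D=RWYB L=OROB
After move 4 (R): R=GORW U=WGYR F=GWYB D=RWYO B=YBGB
After move 5 (F): F=YGBW U=WGBR R=YORW D=RGYO L=OROW
After move 6 (F): F=BYWG U=WGWR R=BORW D=RYYO L=OROG
After move 7 (R): R=RBWO U=WYWG F=BYWO D=RGYY B=RBGB
Query 1: U[0] = W
Query 2: B[2] = G
Query 3: F[1] = Y
Query 4: D[1] = G

Answer: W G Y G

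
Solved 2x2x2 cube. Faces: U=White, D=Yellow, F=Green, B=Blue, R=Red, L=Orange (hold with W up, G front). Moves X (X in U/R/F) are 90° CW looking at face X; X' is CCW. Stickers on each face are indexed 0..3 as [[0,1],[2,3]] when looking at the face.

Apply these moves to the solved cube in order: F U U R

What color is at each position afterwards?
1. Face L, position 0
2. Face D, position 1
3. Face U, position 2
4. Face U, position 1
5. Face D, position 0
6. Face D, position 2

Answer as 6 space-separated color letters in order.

Answer: W B W B R Y

Derivation:
After move 1 (F): F=GGGG U=WWOO R=WRWR D=RRYY L=OYOY
After move 2 (U): U=OWOW F=WRGG R=BBWR B=OYBB L=GGOY
After move 3 (U): U=OOWW F=BBGG R=OYWR B=GGBB L=WROY
After move 4 (R): R=WORY U=OBWG F=BRGY D=RBYG B=WGOB
Query 1: L[0] = W
Query 2: D[1] = B
Query 3: U[2] = W
Query 4: U[1] = B
Query 5: D[0] = R
Query 6: D[2] = Y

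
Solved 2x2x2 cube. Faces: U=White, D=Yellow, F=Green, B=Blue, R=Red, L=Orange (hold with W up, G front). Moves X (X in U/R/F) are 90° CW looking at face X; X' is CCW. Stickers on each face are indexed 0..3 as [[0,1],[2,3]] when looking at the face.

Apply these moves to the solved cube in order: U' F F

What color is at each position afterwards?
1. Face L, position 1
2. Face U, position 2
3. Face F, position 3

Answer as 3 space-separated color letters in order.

Answer: R Y O

Derivation:
After move 1 (U'): U=WWWW F=OOGG R=GGRR B=RRBB L=BBOO
After move 2 (F): F=GOGO U=WWOB R=WGWR D=RGYY L=BYOY
After move 3 (F): F=GGOO U=WWYY R=OGBR D=WWYY L=BROG
Query 1: L[1] = R
Query 2: U[2] = Y
Query 3: F[3] = O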